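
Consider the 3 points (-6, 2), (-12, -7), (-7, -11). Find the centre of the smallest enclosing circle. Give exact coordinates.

Call the three points A, B, C in the order given.
Side lengths²: AB² = 117, AC² = 170, BC² = 41.
Since AC² = 170 ≥ 117 + 41 = 158, the angle opposite AC is not acute, so the smallest enclosing circle has AC as diameter.
Centre = midpoint of AC = (-6.5, -4.5), r² = 170/4 = 42.5.
Centre = (-6.5, -4.5).

(-6.5, -4.5)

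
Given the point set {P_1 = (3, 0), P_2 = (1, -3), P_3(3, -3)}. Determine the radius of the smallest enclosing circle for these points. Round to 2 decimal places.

1.80

Side lengths²: P_1P_2² = 13, P_1P_3² = 9, P_2P_3² = 4.
Since P_1P_2² = 13 ≥ 9 + 4 = 13, the angle opposite P_1P_2 is not acute, so the smallest enclosing circle has P_1P_2 as diameter.
Centre = midpoint of P_1P_2 = (2, -1.5), r² = 13/4 = 3.25.
r = √(3.25) ≈ 1.80.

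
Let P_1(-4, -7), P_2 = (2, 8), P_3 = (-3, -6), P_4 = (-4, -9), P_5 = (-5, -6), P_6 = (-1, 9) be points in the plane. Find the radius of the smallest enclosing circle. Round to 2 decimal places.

9.13

The minimum enclosing circle is determined by three boundary points: P_2, P_4, P_6.
Their circumcentre is (-89/38, -1/38) with r² = 60125/722.
The farthest remaining point P_1 is at distance² 37097/722 ≤ 60125/722.
r = √(60125/722) ≈ 9.13.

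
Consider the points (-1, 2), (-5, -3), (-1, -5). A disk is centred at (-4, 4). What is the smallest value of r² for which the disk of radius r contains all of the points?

The required radius is the distance from (-4, 4) to the farthest point.
Squared distances: 13, 50, 90.
Maximum is 90, attained at (-1, -5).

90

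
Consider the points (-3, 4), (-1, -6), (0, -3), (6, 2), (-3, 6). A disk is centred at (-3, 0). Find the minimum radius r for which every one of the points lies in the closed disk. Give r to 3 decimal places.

The required radius is the distance from (-3, 0) to the farthest point.
Squared distances: 16, 40, 18, 85, 36.
Maximum is 85, attained at (6, 2).
r = √85 ≈ 9.220.

9.220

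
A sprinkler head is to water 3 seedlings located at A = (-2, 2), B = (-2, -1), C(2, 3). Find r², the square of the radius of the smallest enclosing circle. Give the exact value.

Side lengths²: AB² = 9, AC² = 17, BC² = 32.
Since BC² = 32 ≥ 17 + 9 = 26, the angle opposite BC is not acute, so the smallest enclosing circle has BC as diameter.
Centre = midpoint of BC = (0, 1), r² = 32/4 = 8.

8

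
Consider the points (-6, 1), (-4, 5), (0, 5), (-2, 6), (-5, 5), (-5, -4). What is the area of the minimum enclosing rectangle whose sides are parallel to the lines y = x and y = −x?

In coordinates u = x + y, v = x − y the rectangle is axis-aligned; the map (x,y)→(u,v) scales areas by 2.
u-values: -5, 1, 5, 4, 0, -9; range = 5 − (-9) = 14.
v-values: -7, -9, -5, -8, -10, -1; range = -1 − (-10) = 9.
Area = (14 × 9) / 2 = 63.

63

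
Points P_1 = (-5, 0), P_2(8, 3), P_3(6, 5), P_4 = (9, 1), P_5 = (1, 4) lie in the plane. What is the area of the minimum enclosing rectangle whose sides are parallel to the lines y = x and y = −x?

In coordinates u = x + y, v = x − y the rectangle is axis-aligned; the map (x,y)→(u,v) scales areas by 2.
u-values: -5, 11, 11, 10, 5; range = 11 − (-5) = 16.
v-values: -5, 5, 1, 8, -3; range = 8 − (-5) = 13.
Area = (16 × 13) / 2 = 104.

104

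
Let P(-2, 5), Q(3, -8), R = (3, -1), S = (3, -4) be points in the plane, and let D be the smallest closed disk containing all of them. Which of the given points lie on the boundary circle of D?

P, Q

A smallest enclosing disk is always determined by at most three of the input points on its boundary.
The farthest pair is P–Q with squared distance 194. The circle on this segment as diameter has centre (0.5, -1.5) and r² = 194/4 = 48.5.
Check R: distance² to centre = 6.5 ≤ 48.5, so it lies inside.
All remaining points lie in this disk, and no smaller disk contains both endpoints, so this is the minimum enclosing circle.
The points at distance exactly r from the centre are P, Q — 2 points.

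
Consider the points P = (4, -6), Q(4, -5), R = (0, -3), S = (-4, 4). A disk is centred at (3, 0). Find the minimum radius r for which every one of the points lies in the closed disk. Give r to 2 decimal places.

8.06

The required radius is the distance from (3, 0) to the farthest point.
Squared distances: 37, 26, 18, 65.
Maximum is 65, attained at S.
r = √65 ≈ 8.06.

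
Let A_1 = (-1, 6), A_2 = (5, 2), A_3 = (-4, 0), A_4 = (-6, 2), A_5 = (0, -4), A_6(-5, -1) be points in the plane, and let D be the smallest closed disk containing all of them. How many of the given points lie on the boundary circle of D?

3

By Welzl's lemma the MEC is supported by two points (diametrically opposite) or three points (on a circumcircle).
The minimum enclosing circle is determined by three boundary points: A_2, A_4, A_5.
Their circumcentre is (-0.5, 1.5) with r² = 30.5.
The farthest remaining point A_6 is at distance² 26.5 ≤ 30.5.
The points at distance exactly r from the centre are A_2, A_4, A_5 — 3 points.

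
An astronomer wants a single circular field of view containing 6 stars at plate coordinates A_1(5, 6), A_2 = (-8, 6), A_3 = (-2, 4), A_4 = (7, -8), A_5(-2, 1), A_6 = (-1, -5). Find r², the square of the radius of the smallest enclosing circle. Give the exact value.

The minimum enclosing circle of a finite set is fixed by two of the points (as a diameter) or three (as a circumcircle).
The farthest pair is A_2–A_4 with squared distance 421. The circle on this segment as diameter has centre (-0.5, -1) and r² = 421/4 = 105.25.
Check A_1: distance² to centre = 79.25 ≤ 105.25, so it lies inside.
All remaining points lie in this disk, and no smaller disk contains both endpoints, so this is the minimum enclosing circle.

105.25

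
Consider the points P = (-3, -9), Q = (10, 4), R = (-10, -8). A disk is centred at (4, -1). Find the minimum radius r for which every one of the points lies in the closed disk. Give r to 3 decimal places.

15.652

The required radius is the distance from (4, -1) to the farthest point.
Squared distances: 113, 61, 245.
Maximum is 245, attained at R.
r = √245 ≈ 15.652.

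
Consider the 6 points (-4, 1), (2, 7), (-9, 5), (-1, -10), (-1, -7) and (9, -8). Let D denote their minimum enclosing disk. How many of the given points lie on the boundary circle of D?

By Welzl's lemma the MEC is supported by two points (diametrically opposite) or three points (on a circumcircle).
The farthest pair is (-9, 5)–(9, -8) with squared distance 493. The circle on this segment as diameter has centre (0, -1.5) and r² = 493/4 = 123.25.
Check (-4, 1): distance² to centre = 22.25 ≤ 123.25, so it lies inside.
All remaining points lie in this disk, and no smaller disk contains both endpoints, so this is the minimum enclosing circle.
The points at distance exactly r from the centre are (-9, 5), (9, -8) — 2 points.

2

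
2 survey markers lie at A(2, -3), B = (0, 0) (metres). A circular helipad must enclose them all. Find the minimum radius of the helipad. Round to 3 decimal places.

1.803

The smallest circle enclosing two points has them as diameter endpoints.
Centre = midpoint = (1, -1.5); r² = |AB|²/4 = 13/4 = 3.25.
r = √(3.25) ≈ 1.803.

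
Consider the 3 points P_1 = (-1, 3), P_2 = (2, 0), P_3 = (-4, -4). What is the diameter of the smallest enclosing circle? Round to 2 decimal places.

7.77

Side lengths²: P_1P_2² = 18, P_1P_3² = 58, P_2P_3² = 52.
Since P_1P_3² = 58 < 52 + 18 = 70, the triangle is acute, so the smallest enclosing circle is the circumcircle.
Circumcentre = (-1.8, -0.8), r² = 15.08.
Diameter = 2r = 2√(15.08) ≈ 7.77.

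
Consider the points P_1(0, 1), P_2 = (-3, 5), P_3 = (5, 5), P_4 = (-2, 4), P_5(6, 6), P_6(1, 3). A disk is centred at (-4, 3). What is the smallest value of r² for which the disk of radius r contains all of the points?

109

The required radius is the distance from (-4, 3) to the farthest point.
Squared distances: 20, 5, 85, 5, 109, 25.
Maximum is 109, attained at P_5.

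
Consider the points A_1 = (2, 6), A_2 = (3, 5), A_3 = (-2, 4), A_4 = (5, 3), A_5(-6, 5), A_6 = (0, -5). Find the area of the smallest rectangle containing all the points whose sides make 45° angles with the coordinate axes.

In coordinates u = x + y, v = x − y the rectangle is axis-aligned; the map (x,y)→(u,v) scales areas by 2.
u-values: 8, 8, 2, 8, -1, -5; range = 8 − (-5) = 13.
v-values: -4, -2, -6, 2, -11, 5; range = 5 − (-11) = 16.
Area = (13 × 16) / 2 = 104.

104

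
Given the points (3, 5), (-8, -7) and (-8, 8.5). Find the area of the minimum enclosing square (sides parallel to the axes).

240.25

The bounding box has width 11 and height 15.5.
An axis-aligned square enclosing the set must have side ≥ max(width, height).
So the minimum side is max(11, 15.5) = 15.5.
Area = 15.5² = 240.25.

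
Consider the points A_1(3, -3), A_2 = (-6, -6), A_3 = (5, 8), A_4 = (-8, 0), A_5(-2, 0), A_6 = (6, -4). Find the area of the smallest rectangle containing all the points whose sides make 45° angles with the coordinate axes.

In coordinates u = x + y, v = x − y the rectangle is axis-aligned; the map (x,y)→(u,v) scales areas by 2.
u-values: 0, -12, 13, -8, -2, 2; range = 13 − (-12) = 25.
v-values: 6, 0, -3, -8, -2, 10; range = 10 − (-8) = 18.
Area = (25 × 18) / 2 = 225.

225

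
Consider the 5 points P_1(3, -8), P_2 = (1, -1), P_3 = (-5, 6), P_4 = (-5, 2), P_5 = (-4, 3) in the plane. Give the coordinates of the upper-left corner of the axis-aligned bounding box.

(-5, 6)

x-range [-5, 3], y-range [-8, 6].
The upper-left corner is (-5, 6).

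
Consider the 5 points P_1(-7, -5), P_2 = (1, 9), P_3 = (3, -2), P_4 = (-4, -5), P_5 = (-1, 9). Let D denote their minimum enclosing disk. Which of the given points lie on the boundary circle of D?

P_1, P_2

A smallest enclosing disk is always determined by at most three of the input points on its boundary.
The farthest pair is P_1–P_2 with squared distance 260. The circle on this segment as diameter has centre (-3, 2) and r² = 260/4 = 65.
Check P_3: distance² to centre = 52 ≤ 65, so it lies inside.
All remaining points lie in this disk, and no smaller disk contains both endpoints, so this is the minimum enclosing circle.
The points at distance exactly r from the centre are P_1, P_2 — 2 points.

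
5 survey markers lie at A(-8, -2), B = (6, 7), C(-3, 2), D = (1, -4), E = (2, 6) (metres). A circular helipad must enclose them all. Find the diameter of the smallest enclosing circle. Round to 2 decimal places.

16.64

A smallest enclosing disk is always determined by at most three of the input points on its boundary.
The farthest pair is A–B with squared distance 277. The circle on this segment as diameter has centre (-1, 2.5) and r² = 277/4 = 69.25.
Check C: distance² to centre = 4.25 ≤ 69.25, so it lies inside.
All remaining points lie in this disk, and no smaller disk contains both endpoints, so this is the minimum enclosing circle.
Diameter = 2r = 2√(69.25) ≈ 16.64.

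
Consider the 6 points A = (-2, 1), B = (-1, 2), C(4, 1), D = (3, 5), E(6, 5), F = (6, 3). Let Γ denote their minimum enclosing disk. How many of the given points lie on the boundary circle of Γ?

The minimum enclosing circle of a finite set is fixed by two of the points (as a diameter) or three (as a circumcircle).
The farthest pair is A–E with squared distance 80. The circle on this segment as diameter has centre (2, 3) and r² = 80/4 = 20.
Check B: distance² to centre = 10 ≤ 20, so it lies inside.
All remaining points lie in this disk, and no smaller disk contains both endpoints, so this is the minimum enclosing circle.
The points at distance exactly r from the centre are A, E — 2 points.

2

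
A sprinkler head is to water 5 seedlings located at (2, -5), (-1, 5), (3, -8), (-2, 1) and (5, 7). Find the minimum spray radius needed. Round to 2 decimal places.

The farthest pair is (3, -8)–(5, 7) with squared distance 229. The circle on this segment as diameter has centre (4, -0.5) and r² = 229/4 = 57.25.
Check (2, -5): distance² to centre = 24.25 ≤ 57.25, so it lies inside.
All remaining points lie in this disk, and no smaller disk contains both endpoints, so this is the minimum enclosing circle.
r = √(57.25) ≈ 7.57.

7.57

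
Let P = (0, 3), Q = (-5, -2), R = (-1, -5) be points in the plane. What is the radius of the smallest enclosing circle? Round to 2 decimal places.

Side lengths²: PQ² = 50, PR² = 65, QR² = 25.
Since PR² = 65 < 50 + 25 = 75, the triangle is acute, so the smallest enclosing circle is the circumcircle.
Circumcentre = (-15/14, -13/14), r² = 1625/98.
r = √(1625/98) ≈ 4.07.

4.07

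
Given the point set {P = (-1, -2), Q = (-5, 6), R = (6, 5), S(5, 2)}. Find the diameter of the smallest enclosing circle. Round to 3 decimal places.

11.643

The minimum enclosing circle is determined by three boundary points: P, Q, R.
Their circumcentre is (1/3, 11/3) with r² = 305/9.
The farthest remaining point S is at distance² 221/9 ≤ 305/9.
Diameter = 2r = 2√(305/9) ≈ 11.643.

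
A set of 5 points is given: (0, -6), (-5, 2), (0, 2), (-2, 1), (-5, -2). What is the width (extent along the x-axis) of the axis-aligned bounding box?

5

max x = 0, min x = -5, so width = 5.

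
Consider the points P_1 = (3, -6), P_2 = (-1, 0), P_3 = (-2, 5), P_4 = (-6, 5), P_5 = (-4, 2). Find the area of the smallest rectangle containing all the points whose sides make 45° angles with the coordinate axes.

60

In coordinates u = x + y, v = x − y the rectangle is axis-aligned; the map (x,y)→(u,v) scales areas by 2.
u-values: -3, -1, 3, -1, -2; range = 3 − (-3) = 6.
v-values: 9, -1, -7, -11, -6; range = 9 − (-11) = 20.
Area = (6 × 20) / 2 = 60.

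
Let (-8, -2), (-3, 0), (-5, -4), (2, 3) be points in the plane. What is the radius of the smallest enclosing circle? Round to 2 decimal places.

5.59

By Welzl's lemma the MEC is supported by two points (diametrically opposite) or three points (on a circumcircle).
The farthest pair is (-8, -2)–(2, 3) with squared distance 125. The circle on this segment as diameter has centre (-3, 0.5) and r² = 125/4 = 31.25.
Check (-3, 0): distance² to centre = 0.25 ≤ 31.25, so it lies inside.
All remaining points lie in this disk, and no smaller disk contains both endpoints, so this is the minimum enclosing circle.
r = √(31.25) ≈ 5.59.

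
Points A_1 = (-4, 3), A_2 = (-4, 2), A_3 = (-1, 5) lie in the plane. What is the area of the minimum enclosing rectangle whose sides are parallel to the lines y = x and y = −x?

In coordinates u = x + y, v = x − y the rectangle is axis-aligned; the map (x,y)→(u,v) scales areas by 2.
u-values: -1, -2, 4; range = 4 − (-2) = 6.
v-values: -7, -6, -6; range = -6 − (-7) = 1.
Area = (6 × 1) / 2 = 3.

3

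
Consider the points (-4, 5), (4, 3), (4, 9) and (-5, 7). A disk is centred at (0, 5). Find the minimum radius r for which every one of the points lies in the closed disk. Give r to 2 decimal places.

The required radius is the distance from (0, 5) to the farthest point.
Squared distances: 16, 20, 32, 29.
Maximum is 32, attained at (4, 9).
r = √32 ≈ 5.66.

5.66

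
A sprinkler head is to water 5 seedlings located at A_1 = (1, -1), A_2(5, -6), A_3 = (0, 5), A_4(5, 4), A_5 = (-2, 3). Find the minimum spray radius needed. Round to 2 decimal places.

6.04

The farthest pair is A_2–A_3 with squared distance 146. The circle on this segment as diameter has centre (2.5, -0.5) and r² = 146/4 = 36.5.
Check A_1: distance² to centre = 2.5 ≤ 36.5, so it lies inside.
All remaining points lie in this disk, and no smaller disk contains both endpoints, so this is the minimum enclosing circle.
r = √(36.5) ≈ 6.04.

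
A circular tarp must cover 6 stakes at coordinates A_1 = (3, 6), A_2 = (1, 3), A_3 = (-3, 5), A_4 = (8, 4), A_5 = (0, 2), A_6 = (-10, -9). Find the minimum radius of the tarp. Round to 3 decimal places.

11.102

By Welzl's lemma the MEC is supported by two points (diametrically opposite) or three points (on a circumcircle).
The farthest pair is A_4–A_6 with squared distance 493. The circle on this segment as diameter has centre (-1, -2.5) and r² = 493/4 = 123.25.
Check A_1: distance² to centre = 88.25 ≤ 123.25, so it lies inside.
All remaining points lie in this disk, and no smaller disk contains both endpoints, so this is the minimum enclosing circle.
r = √(123.25) ≈ 11.102.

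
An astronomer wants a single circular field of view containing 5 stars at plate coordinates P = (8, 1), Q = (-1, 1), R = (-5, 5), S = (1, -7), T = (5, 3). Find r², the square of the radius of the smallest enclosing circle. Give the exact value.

The minimum enclosing circle is determined by three boundary points: P, R, S.
Their circumcentre is (15/22, 15/44) with r² = 104525/1936.
The farthest remaining point T is at distance² 49789/1936 ≤ 104525/1936.

104525/1936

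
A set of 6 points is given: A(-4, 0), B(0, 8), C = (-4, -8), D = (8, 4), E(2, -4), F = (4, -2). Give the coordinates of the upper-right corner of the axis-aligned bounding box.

x-range [-4, 8], y-range [-8, 8].
The upper-right corner is (8, 8).

(8, 8)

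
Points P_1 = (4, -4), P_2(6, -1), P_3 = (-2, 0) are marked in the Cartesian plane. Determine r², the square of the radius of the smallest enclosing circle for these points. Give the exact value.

16.25

Side lengths²: P_1P_2² = 13, P_1P_3² = 52, P_2P_3² = 65.
Since P_2P_3² = 65 ≥ 52 + 13 = 65, the angle opposite P_2P_3 is not acute, so the smallest enclosing circle has P_2P_3 as diameter.
Centre = midpoint of P_2P_3 = (2, -0.5), r² = 65/4 = 16.25.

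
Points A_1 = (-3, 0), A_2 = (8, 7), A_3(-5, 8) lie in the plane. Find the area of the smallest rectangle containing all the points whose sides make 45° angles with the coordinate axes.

126

In coordinates u = x + y, v = x − y the rectangle is axis-aligned; the map (x,y)→(u,v) scales areas by 2.
u-values: -3, 15, 3; range = 15 − (-3) = 18.
v-values: -3, 1, -13; range = 1 − (-13) = 14.
Area = (18 × 14) / 2 = 126.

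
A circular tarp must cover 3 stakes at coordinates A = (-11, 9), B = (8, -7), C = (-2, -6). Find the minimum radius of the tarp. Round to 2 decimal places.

Side lengths²: AB² = 617, AC² = 306, BC² = 101.
Since AB² = 617 ≥ 306 + 101 = 407, the angle opposite AB is not acute, so the smallest enclosing circle has AB as diameter.
Centre = midpoint of AB = (-1.5, 1), r² = 617/4 = 154.25.
r = √(154.25) ≈ 12.42.

12.42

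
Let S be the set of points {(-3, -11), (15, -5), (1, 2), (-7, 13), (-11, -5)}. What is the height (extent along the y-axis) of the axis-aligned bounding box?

24

max y = 13, min y = -11, so height = 24.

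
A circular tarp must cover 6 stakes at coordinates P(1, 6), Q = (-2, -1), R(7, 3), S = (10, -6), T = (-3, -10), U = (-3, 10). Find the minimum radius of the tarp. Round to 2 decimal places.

10.78

A smallest enclosing disk is always determined by at most three of the input points on its boundary.
The minimum enclosing circle is determined by three boundary points: S, T, U.
Their circumcentre is (27/26, 0) with r² = 78625/676.
The farthest remaining point R is at distance² 30109/676 ≤ 78625/676.
r = √(78625/676) ≈ 10.78.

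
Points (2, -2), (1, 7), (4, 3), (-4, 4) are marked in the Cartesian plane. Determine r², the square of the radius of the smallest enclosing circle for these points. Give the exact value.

The minimum enclosing circle of a finite set is fixed by two of the points (as a diameter) or three (as a circumcircle).
The minimum enclosing circle is determined by three boundary points: (2, -2), (1, 7), (-4, 4).
Their circumcentre is (0.375, 2.375) with r² = 21.78125.
The farthest remaining point (4, 3) is at distance² 13.53125 ≤ 21.78125.

21.78125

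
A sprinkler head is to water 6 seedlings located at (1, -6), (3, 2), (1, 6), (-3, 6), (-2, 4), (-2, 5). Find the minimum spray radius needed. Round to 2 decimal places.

6.32

The minimum enclosing circle of a finite set is fixed by two of the points (as a diameter) or three (as a circumcircle).
The farthest pair is (1, -6)–(-3, 6) with squared distance 160. The circle on this segment as diameter has centre (-1, 0) and r² = 160/4 = 40.
Check (3, 2): distance² to centre = 20 ≤ 40, so it lies inside.
All remaining points lie in this disk, and no smaller disk contains both endpoints, so this is the minimum enclosing circle.
r = √40 ≈ 6.32.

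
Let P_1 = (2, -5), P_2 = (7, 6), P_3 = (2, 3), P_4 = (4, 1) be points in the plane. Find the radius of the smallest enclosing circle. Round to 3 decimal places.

6.042

The minimum enclosing circle of a finite set is fixed by two of the points (as a diameter) or three (as a circumcircle).
The farthest pair is P_1–P_2 with squared distance 146. The circle on this segment as diameter has centre (4.5, 0.5) and r² = 146/4 = 36.5.
Check P_3: distance² to centre = 12.5 ≤ 36.5, so it lies inside.
All remaining points lie in this disk, and no smaller disk contains both endpoints, so this is the minimum enclosing circle.
r = √(36.5) ≈ 6.042.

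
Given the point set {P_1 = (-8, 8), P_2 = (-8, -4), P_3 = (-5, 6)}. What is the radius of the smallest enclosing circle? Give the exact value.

6

Side lengths²: P_1P_2² = 144, P_1P_3² = 13, P_2P_3² = 109.
Since P_1P_2² = 144 ≥ 109 + 13 = 122, the angle opposite P_1P_2 is not acute, so the smallest enclosing circle has P_1P_2 as diameter.
Centre = midpoint of P_1P_2 = (-8, 2), r² = 144/4 = 36.
r = √36 = 6.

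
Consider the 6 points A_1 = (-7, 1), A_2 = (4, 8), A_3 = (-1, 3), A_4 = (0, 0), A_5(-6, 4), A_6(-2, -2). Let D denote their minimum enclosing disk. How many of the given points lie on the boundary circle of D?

3

A smallest enclosing disk is always determined by at most three of the input points on its boundary.
The farthest pair is A_1–A_2 with squared distance 170. The circle on this segment as diameter has centre (-1.5, 4.5) and r² = 170/4 = 42.5.
Check A_3: distance² to centre = 2.5 ≤ 42.5, so it lies inside.
All remaining points lie in this disk, and no smaller disk contains both endpoints, so this is the minimum enclosing circle.
The points at distance exactly r from the centre are A_1, A_2, A_6 — 3 points.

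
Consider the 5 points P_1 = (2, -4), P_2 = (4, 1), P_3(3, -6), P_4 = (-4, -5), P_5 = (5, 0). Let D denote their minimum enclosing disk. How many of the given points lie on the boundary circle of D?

2

A smallest enclosing disk is always determined by at most three of the input points on its boundary.
The farthest pair is P_4–P_5 with squared distance 106. The circle on this segment as diameter has centre (0.5, -2.5) and r² = 106/4 = 26.5.
Check P_1: distance² to centre = 4.5 ≤ 26.5, so it lies inside.
All remaining points lie in this disk, and no smaller disk contains both endpoints, so this is the minimum enclosing circle.
The points at distance exactly r from the centre are P_4, P_5 — 2 points.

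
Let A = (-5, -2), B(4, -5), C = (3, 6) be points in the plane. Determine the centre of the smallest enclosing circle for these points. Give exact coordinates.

Side lengths²: AB² = 90, AC² = 128, BC² = 122.
Since AC² = 128 < 122 + 90 = 212, the triangle is acute, so the smallest enclosing circle is the circumcircle.
Circumcentre = (0.75, 0.25), r² = 38.125.
Centre = (0.75, 0.25).

(0.75, 0.25)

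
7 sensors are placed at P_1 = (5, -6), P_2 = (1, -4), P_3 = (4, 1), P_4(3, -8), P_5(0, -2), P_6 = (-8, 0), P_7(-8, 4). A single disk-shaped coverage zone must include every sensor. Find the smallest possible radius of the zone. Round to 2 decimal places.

8.21

The minimum enclosing circle is determined by three boundary points: P_1, P_4, P_7.
Their circumcentre is (-79/46, -59/46) with r² = 71285/1058.
The farthest remaining point P_6 is at distance² 43501/1058 ≤ 71285/1058.
r = √(71285/1058) ≈ 8.21.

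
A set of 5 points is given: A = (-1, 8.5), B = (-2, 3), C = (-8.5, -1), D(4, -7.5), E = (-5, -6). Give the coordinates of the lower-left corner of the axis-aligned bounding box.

(-8.5, -7.5)

x-range [-8.5, 4], y-range [-7.5, 8.5].
The lower-left corner is (-8.5, -7.5).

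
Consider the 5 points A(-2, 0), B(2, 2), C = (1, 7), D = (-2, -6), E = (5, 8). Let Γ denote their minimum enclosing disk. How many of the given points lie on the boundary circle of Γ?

2

By Welzl's lemma the MEC is supported by two points (diametrically opposite) or three points (on a circumcircle).
The farthest pair is D–E with squared distance 245. The circle on this segment as diameter has centre (1.5, 1) and r² = 245/4 = 61.25.
Check A: distance² to centre = 13.25 ≤ 61.25, so it lies inside.
All remaining points lie in this disk, and no smaller disk contains both endpoints, so this is the minimum enclosing circle.
The points at distance exactly r from the centre are D, E — 2 points.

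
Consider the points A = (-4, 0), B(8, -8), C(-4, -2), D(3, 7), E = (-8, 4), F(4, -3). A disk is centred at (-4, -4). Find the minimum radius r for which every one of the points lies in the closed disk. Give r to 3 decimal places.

13.038

The required radius is the distance from (-4, -4) to the farthest point.
Squared distances: 16, 160, 4, 170, 80, 65.
Maximum is 170, attained at D.
r = √170 ≈ 13.038.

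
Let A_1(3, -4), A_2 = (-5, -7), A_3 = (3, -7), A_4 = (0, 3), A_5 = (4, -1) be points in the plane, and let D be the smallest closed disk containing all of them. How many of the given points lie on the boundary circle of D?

A smallest enclosing disk is always determined by at most three of the input points on its boundary.
The minimum enclosing circle is determined by three boundary points: A_2, A_3, A_4.
Their circumcentre is (-1, -2.75) with r² = 34.0625.
The farthest remaining point A_5 is at distance² 28.0625 ≤ 34.0625.
The points at distance exactly r from the centre are A_2, A_3, A_4 — 3 points.

3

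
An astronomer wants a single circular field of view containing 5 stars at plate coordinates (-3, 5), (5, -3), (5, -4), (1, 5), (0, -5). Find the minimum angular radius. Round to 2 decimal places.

6.02

The minimum enclosing circle of a finite set is fixed by two of the points (as a diameter) or three (as a circumcircle).
The farthest pair is (-3, 5)–(5, -4) with squared distance 145. The circle on this segment as diameter has centre (1, 0.5) and r² = 145/4 = 36.25.
Check (5, -3): distance² to centre = 28.25 ≤ 36.25, so it lies inside.
All remaining points lie in this disk, and no smaller disk contains both endpoints, so this is the minimum enclosing circle.
r = √(36.25) ≈ 6.02.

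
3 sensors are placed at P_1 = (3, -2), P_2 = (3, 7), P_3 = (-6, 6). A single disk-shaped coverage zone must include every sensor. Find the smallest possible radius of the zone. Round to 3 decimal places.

6.058

Side lengths²: P_1P_2² = 81, P_1P_3² = 145, P_2P_3² = 82.
Since P_1P_3² = 145 < 82 + 81 = 163, the triangle is acute, so the smallest enclosing circle is the circumcircle.
Circumcentre = (-19/18, 2.5), r² = 5945/162.
r = √(5945/162) ≈ 6.058.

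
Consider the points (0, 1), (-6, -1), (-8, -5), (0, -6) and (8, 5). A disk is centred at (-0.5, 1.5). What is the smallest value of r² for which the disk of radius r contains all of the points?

The required radius is the distance from (-0.5, 1.5) to the farthest point.
Squared distances: 0.5, 36.5, 98.5, 56.5, 84.5.
Maximum is 98.5, attained at (-8, -5).

98.5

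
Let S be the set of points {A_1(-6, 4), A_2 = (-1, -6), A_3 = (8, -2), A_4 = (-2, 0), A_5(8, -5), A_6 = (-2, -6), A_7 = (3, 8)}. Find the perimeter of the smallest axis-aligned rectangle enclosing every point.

Width = max x − min x = 8 − (-6) = 14.
Height = max y − min y = 8 − (-6) = 14.
Perimeter = 2(14 + 14) = 56.

56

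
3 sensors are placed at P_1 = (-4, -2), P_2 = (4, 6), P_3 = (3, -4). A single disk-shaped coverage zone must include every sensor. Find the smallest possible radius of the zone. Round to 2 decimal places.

5.75

Side lengths²: P_1P_2² = 128, P_1P_3² = 53, P_2P_3² = 101.
Since P_1P_2² = 128 < 101 + 53 = 154, the triangle is acute, so the smallest enclosing circle is the circumcircle.
Circumcentre = (13/18, 23/18), r² = 5353/162.
r = √(5353/162) ≈ 5.75.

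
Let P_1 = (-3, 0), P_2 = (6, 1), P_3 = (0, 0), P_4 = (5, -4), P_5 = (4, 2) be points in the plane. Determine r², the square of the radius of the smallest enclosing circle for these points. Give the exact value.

2665/121

The minimum enclosing circle is determined by three boundary points: P_1, P_2, P_4.
Their circumcentre is (18/11, -8/11) with r² = 2665/121.
The farthest remaining point P_5 is at distance² 1576/121 ≤ 2665/121.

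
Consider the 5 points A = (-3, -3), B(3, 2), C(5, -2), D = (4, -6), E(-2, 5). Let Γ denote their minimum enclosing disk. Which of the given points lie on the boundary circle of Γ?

D, E

The farthest pair is D–E with squared distance 157. The circle on this segment as diameter has centre (1, -0.5) and r² = 157/4 = 39.25.
Check A: distance² to centre = 22.25 ≤ 39.25, so it lies inside.
All remaining points lie in this disk, and no smaller disk contains both endpoints, so this is the minimum enclosing circle.
The points at distance exactly r from the centre are D, E — 2 points.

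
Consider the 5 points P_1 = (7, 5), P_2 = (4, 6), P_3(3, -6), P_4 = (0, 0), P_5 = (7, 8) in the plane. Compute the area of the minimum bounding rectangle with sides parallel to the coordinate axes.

x ranges over [0, 7], width 7.
y ranges over [-6, 8], height 14.
Area = 7 × 14 = 98.

98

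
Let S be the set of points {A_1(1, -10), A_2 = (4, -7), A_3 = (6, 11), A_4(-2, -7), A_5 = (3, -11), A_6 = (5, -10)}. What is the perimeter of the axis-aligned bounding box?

60

Width = max x − min x = 6 − (-2) = 8.
Height = max y − min y = 11 − (-11) = 22.
Perimeter = 2(8 + 22) = 60.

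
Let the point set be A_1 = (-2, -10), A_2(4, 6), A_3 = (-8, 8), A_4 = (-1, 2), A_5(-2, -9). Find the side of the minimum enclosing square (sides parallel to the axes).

18

The bounding box has width 12 and height 18.
An axis-aligned square enclosing the set must have side ≥ max(width, height).
So the minimum side is max(12, 18) = 18.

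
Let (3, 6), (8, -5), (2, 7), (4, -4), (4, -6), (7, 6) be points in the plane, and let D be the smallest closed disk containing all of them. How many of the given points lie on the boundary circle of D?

The minimum enclosing circle of a finite set is fixed by two of the points (as a diameter) or three (as a circumcircle).
The minimum enclosing circle is determined by three boundary points: (8, -5), (2, 7), (4, -6).
Their circumcentre is (40/9, 13/18) with r² = 14705/324.
The farthest remaining point (7, 6) is at distance² 11141/324 ≤ 14705/324.
The points at distance exactly r from the centre are (8, -5), (2, 7), (4, -6) — 3 points.

3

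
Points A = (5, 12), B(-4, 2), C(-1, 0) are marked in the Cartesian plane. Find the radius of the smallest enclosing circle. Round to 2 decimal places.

Side lengths²: AB² = 181, AC² = 180, BC² = 13.
Since AB² = 181 < 180 + 13 = 193, the triangle is acute, so the smallest enclosing circle is the circumcircle.
Circumcentre = (1.125, 6.4375), r² = 45.95703125.
r = √(45.95703125) ≈ 6.78.

6.78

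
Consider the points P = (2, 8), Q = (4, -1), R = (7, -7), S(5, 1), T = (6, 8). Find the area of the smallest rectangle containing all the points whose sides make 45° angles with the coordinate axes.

In coordinates u = x + y, v = x − y the rectangle is axis-aligned; the map (x,y)→(u,v) scales areas by 2.
u-values: 10, 3, 0, 6, 14; range = 14 − 0 = 14.
v-values: -6, 5, 14, 4, -2; range = 14 − (-6) = 20.
Area = (14 × 20) / 2 = 140.

140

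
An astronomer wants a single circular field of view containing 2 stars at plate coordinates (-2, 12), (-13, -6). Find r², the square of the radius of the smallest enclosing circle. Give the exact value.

The smallest circle enclosing two points has them as diameter endpoints.
Centre = midpoint = (-7.5, 3); r² = |(-2, 12)−(-13, -6)|²/4 = 445/4 = 111.25.

111.25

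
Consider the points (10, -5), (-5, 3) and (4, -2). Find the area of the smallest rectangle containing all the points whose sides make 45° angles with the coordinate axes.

In coordinates u = x + y, v = x − y the rectangle is axis-aligned; the map (x,y)→(u,v) scales areas by 2.
u-values: 5, -2, 2; range = 5 − (-2) = 7.
v-values: 15, -8, 6; range = 15 − (-8) = 23.
Area = (7 × 23) / 2 = 80.5.

80.5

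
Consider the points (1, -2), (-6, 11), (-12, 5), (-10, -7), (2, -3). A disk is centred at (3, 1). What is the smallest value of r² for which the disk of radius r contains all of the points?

The required radius is the distance from (3, 1) to the farthest point.
Squared distances: 13, 181, 241, 233, 17.
Maximum is 241, attained at (-12, 5).

241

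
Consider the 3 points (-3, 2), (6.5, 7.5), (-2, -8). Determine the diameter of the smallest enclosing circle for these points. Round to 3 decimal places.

17.678

Call the three points A, B, C in the order given.
Side lengths²: AB² = 120.5, AC² = 101, BC² = 312.5.
Since BC² = 312.5 ≥ 120.5 + 101 = 221.5, the angle opposite BC is not acute, so the smallest enclosing circle has BC as diameter.
Centre = midpoint of BC = (2.25, -0.25), r² = 312.5/4 = 78.125.
Diameter = 2r = 2√(78.125) ≈ 17.678.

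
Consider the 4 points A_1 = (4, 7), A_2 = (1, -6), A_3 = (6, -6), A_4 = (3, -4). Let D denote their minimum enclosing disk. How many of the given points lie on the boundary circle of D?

The minimum enclosing circle is determined by three boundary points: A_1, A_2, A_3.
Their circumcentre is (3.5, 7/26) with r² = 15397/338.
The farthest remaining point A_4 is at distance² 6245/338 ≤ 15397/338.
The points at distance exactly r from the centre are A_1, A_2, A_3 — 3 points.

3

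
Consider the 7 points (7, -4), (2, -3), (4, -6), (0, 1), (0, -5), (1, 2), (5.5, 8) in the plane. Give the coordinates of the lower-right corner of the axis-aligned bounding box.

(7, -6)

x-range [0, 7], y-range [-6, 8].
The lower-right corner is (7, -6).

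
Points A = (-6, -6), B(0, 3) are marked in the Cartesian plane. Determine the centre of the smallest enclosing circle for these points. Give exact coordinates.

(-3, -1.5)

The smallest circle enclosing two points has them as diameter endpoints.
Centre = midpoint = (-3, -1.5); r² = |AB|²/4 = 117/4 = 29.25.
Centre = (-3, -1.5).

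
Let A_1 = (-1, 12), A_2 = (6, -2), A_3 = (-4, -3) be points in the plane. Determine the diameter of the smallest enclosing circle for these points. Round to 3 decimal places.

Side lengths²: A_1A_2² = 245, A_1A_3² = 234, A_2A_3² = 101.
Since A_1A_2² = 245 < 234 + 101 = 335, the triangle is acute, so the smallest enclosing circle is the circumcircle.
Circumcentre = (5/14, 55/14), r² = 6565/98.
Diameter = 2r = 2√(6565/98) ≈ 16.369.

16.369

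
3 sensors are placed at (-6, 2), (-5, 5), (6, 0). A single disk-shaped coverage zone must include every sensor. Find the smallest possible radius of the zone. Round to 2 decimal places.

Call the three points A, B, C in the order given.
Side lengths²: AB² = 10, AC² = 148, BC² = 146.
Since AC² = 148 < 146 + 10 = 156, the triangle is acute, so the smallest enclosing circle is the circumcircle.
Circumcentre = (2/19, 31/19), r² = 13505/361.
r = √(13505/361) ≈ 6.12.

6.12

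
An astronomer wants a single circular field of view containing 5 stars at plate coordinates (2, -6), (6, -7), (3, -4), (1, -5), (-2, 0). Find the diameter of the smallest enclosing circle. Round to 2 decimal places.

By Welzl's lemma the MEC is supported by two points (diametrically opposite) or three points (on a circumcircle).
The farthest pair is (6, -7)–(-2, 0) with squared distance 113. The circle on this segment as diameter has centre (2, -3.5) and r² = 113/4 = 28.25.
Check (2, -6): distance² to centre = 6.25 ≤ 28.25, so it lies inside.
All remaining points lie in this disk, and no smaller disk contains both endpoints, so this is the minimum enclosing circle.
Diameter = 2r = 2√(28.25) ≈ 10.63.

10.63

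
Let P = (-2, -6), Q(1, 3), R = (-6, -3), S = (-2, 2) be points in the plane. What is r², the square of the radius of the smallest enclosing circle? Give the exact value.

425/18

A smallest enclosing disk is always determined by at most three of the input points on its boundary.
The minimum enclosing circle is determined by three boundary points: P, Q, R.
Their circumcentre is (-1.5, -7/6) with r² = 425/18.
The farthest remaining point S is at distance² 185/18 ≤ 425/18.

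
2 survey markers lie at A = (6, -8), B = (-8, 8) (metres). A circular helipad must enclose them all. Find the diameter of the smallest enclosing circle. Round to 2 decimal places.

21.26

The smallest circle enclosing two points has them as diameter endpoints.
Centre = midpoint = (-1, 0); r² = |AB|²/4 = 452/4 = 113.
Diameter = 2r = 2√113 ≈ 21.26.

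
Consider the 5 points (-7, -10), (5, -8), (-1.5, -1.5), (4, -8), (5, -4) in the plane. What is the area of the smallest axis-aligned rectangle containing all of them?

x ranges over [-7, 5], width 12.
y ranges over [-10, -1.5], height 8.5.
Area = 12 × 8.5 = 102.

102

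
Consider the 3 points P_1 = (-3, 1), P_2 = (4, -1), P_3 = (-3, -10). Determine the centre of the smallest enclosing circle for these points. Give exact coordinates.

Side lengths²: P_1P_2² = 53, P_1P_3² = 121, P_2P_3² = 130.
Since P_2P_3² = 130 < 121 + 53 = 174, the triangle is acute, so the smallest enclosing circle is the circumcircle.
Circumcentre = (-11/14, -4.5), r² = 3445/98.
Centre = (-11/14, -4.5).

(-11/14, -4.5)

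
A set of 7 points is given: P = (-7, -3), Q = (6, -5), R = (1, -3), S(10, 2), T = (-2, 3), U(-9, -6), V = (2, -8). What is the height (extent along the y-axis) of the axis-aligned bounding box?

max y = 3, min y = -8, so height = 11.

11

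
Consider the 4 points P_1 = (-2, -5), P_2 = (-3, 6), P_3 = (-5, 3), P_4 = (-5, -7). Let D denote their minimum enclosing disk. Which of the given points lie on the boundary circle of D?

By Welzl's lemma the MEC is supported by two points (diametrically opposite) or three points (on a circumcircle).
The farthest pair is P_2–P_4 with squared distance 173. The circle on this segment as diameter has centre (-4, -0.5) and r² = 173/4 = 43.25.
Check P_1: distance² to centre = 24.25 ≤ 43.25, so it lies inside.
All remaining points lie in this disk, and no smaller disk contains both endpoints, so this is the minimum enclosing circle.
The points at distance exactly r from the centre are P_2, P_4 — 2 points.

P_2, P_4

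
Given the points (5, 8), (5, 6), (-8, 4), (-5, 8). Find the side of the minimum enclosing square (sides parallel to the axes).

13

The bounding box has width 13 and height 4.
An axis-aligned square enclosing the set must have side ≥ max(width, height).
So the minimum side is max(13, 4) = 13.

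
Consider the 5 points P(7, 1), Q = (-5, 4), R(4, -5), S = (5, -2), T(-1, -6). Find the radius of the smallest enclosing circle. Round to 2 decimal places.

6.56

By Welzl's lemma the MEC is supported by two points (diametrically opposite) or three points (on a circumcircle).
The minimum enclosing circle is determined by three boundary points: P, Q, T.
Their circumcentre is (17/36, 7/18) with r² = 55709/1296.
The farthest remaining point R is at distance² 53765/1296 ≤ 55709/1296.
r = √(55709/1296) ≈ 6.56.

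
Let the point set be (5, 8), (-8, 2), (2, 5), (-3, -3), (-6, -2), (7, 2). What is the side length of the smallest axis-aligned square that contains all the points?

15

The bounding box has width 15 and height 11.
An axis-aligned square enclosing the set must have side ≥ max(width, height).
So the minimum side is max(15, 11) = 15.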